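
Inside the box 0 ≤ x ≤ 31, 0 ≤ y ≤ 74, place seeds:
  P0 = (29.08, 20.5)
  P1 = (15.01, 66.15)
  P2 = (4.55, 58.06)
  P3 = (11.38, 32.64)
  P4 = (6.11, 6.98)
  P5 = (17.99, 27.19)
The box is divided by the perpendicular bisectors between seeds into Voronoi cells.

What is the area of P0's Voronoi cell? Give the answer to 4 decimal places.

1. box [0,31]×[0,74]: [(0, 0) (31, 0) (31, 74) (0, 74)]
2. ⊥bis P0·P1 via (22.045,43.325): [(0, 36.5304) (0, 0) (31, 0) (31, 46.0851)]  |A|=1280.5398
3. ⊥bis P0·P2 via (16.815,39.28): [(23.8699, 43.8874) (0, 28.2983) (0, 0) (31, 0) (31, 46.0851)]  |A|=1182.2904
4. ⊥bis P0·P3 via (20.23,26.57): [(2.0063, 0) (31, 0) (31, 42.2726)]  |A|=612.8192
5. ⊥bis P0·P4 via (17.595,13.74): [(14.7479, 18.5771) (25.6823, 0) (31, 0) (31, 42.2726)]  |A|=392.9031
6. ⊥bis P0·P5 via (23.535,23.845): [(17.5181, 13.8707) (25.6823, 0) (31, 0) (31, 36.2197)]  |A|=281.0364
7. canonical 4-gon: [(17.5181, 13.8707) (25.6823, 0) (31, 0) (31, 36.2197)]
8. shoelace: 281.0364

Area of P0's cell: 281.0364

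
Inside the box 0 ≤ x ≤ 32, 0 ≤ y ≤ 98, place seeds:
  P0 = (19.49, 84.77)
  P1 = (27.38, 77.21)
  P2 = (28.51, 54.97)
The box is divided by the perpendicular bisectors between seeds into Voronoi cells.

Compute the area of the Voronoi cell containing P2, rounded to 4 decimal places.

1. box [0,32]×[0,98]: [(0, 0) (32, 0) (32, 98) (0, 98)]
2. ⊥bis P2·P0 via (24,69.87): [(0, 62.6056) (0, 0) (32, 0) (32, 72.2915)]  |A|=2158.3528
3. ⊥bis P2·P1 via (27.945,66.09): [(8.1968, 65.0866) (0, 62.6056) (0, 0) (32, 0) (32, 66.296)]  |A|=2086.9973
4. canonical 5-gon: [(8.1968, 65.0866) (0, 62.6056) (0, 0) (32, 0) (32, 66.296)]
5. shoelace: 2086.9973

Area of P2's cell: 2086.9973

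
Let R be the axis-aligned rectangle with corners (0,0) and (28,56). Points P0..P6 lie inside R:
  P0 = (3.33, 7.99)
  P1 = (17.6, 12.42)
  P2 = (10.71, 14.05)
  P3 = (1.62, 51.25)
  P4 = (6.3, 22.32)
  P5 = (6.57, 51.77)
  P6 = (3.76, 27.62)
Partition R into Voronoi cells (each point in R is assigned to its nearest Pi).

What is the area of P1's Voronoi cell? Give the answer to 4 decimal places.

Area of P1's cell: 392.0559

1. box [0,28]×[0,56]: [(0, 0) (28, 0) (28, 56) (0, 56)]
2. ⊥bis P1·P0 via (10.465,10.205): [(0, 43.9151) (13.6331, 0) (28, 0) (28, 56) (0, 56)]  |A|=1268.6518
3. ⊥bis P1·P2 via (14.155,13.235): [(12.1523, 4.7697) (13.6331, 0) (28, 0) (28, 56) (24.2721, 56)]  |A|=573.4881
4. ⊥bis P1·P3 via (9.61,31.835): [(19.5201, 35.9134) (12.1523, 4.7697) (13.6331, 0) (28, 0) (28, 39.4032)]  |A|=465.6785
5. ⊥bis P1·P4 via (11.95,17.37): [(16.3108, 22.3475) (12.1523, 4.7697) (13.6331, 0) (28, 0) (28, 35.6897)]  |A|=392.0559
6. ⊥bis P1·P5 via (12.085,32.095): [(16.3108, 22.3475) (12.1523, 4.7697) (13.6331, 0) (28, 0) (28, 35.6897)]  |A|=392.0559
7. ⊥bis P1·P6 via (10.68,20.02): [(16.3108, 22.3475) (12.1523, 4.7697) (13.6331, 0) (28, 0) (28, 35.6897)]  |A|=392.0559
8. canonical 5-gon: [(16.3108, 22.3475) (12.1523, 4.7697) (13.6331, 0) (28, 0) (28, 35.6897)]
9. shoelace: 392.0559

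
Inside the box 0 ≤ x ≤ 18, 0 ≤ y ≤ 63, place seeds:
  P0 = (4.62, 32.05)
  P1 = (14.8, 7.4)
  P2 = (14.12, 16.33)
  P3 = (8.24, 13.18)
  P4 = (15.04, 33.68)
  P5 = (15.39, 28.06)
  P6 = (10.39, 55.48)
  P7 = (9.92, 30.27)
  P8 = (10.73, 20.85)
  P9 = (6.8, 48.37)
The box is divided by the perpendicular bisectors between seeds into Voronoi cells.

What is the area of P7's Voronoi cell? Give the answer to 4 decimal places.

1. box [0,18]×[0,63]: [(0, 0) (18, 0) (18, 63) (0, 63)]
2. ⊥bis P7·P0 via (7.27,31.16): [(0, 9.5134) (0, 0) (18, 0) (18, 63) (17.9634, 63)]  |A|=653.5982
3. ⊥bis P7·P1 via (12.36,18.835): [(2.4182, 16.7136) (18, 20.0385) (18, 63) (17.9634, 63)]  |A|=335.5554
4. ⊥bis P7·P2 via (12.02,23.3): [(3.7983, 20.8229) (18, 25.1017) (18, 63) (17.9634, 63)]  |A|=269.8814
5. ⊥bis P7·P3 via (9.08,21.725): [(4.2604, 22.1988) (7.3552, 21.8945) (18, 25.1017) (18, 63) (17.9634, 63)]  |A|=267.682
6. ⊥bis P7·P4 via (12.48,31.975): [(9.1985, 36.9021) (4.2604, 22.1988) (7.3552, 21.8945) (17.2152, 24.8653)]  |A|=94.7525
7. ⊥bis P7·P5 via (12.655,29.165): [(13.2956, 30.7505) (9.1985, 36.9021) (4.2604, 22.1988) (7.3552, 21.8945) (10.045, 22.7049)]  |A|=69.4196
8. ⊥bis P7·P6 via (10.155,42.875): [(13.2956, 30.7505) (9.1985, 36.9021) (4.2604, 22.1988) (7.3552, 21.8945) (10.045, 22.7049)]  |A|=69.4196
9. ⊥bis P7·P8 via (10.325,25.56): [(11.2299, 25.6378) (13.2956, 30.7505) (9.1985, 36.9021) (5.2425, 25.123)]  |A|=51.0722
10. ⊥bis P7·P9 via (8.36,39.32): [(11.2299, 25.6378) (13.2956, 30.7505) (9.1985, 36.9021) (5.2425, 25.123)]  |A|=51.0722
11. canonical 4-gon: [(11.2299, 25.6378) (13.2956, 30.7505) (9.1985, 36.9021) (5.2425, 25.123)]
12. shoelace: 51.0722

Area of P7's cell: 51.0722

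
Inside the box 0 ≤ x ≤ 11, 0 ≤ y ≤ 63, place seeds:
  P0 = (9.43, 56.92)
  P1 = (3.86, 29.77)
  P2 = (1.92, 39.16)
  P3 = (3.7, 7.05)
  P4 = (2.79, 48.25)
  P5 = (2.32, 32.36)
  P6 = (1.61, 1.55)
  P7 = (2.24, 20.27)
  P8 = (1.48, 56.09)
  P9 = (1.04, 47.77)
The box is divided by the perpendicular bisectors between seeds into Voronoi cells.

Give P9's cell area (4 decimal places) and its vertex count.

Area of P9's cell: 16.9447 (4 vertices)

1. box [0,11]×[0,63]: [(0, 0) (11, 0) (11, 63) (0, 63)]
2. ⊥bis P9·P0 via (5.235,52.345): [(0, 57.1452) (0, 0) (11, 0) (11, 47.0588)]  |A|=573.1221
3. ⊥bis P9·P1 via (2.45,38.77): [(0, 57.1452) (0, 38.3862) (11, 40.1095) (11, 47.0588)]  |A|=141.396
4. ⊥bis P9·P2 via (1.48,43.465): [(0, 57.1452) (0, 43.3137) (11, 44.438) (11, 47.0588)]  |A|=90.4875
5. ⊥bis P9·P3 via (2.37,27.41): [(0, 57.1452) (0, 43.3137) (11, 44.438) (11, 47.0588)]  |A|=90.4875
6. ⊥bis P9·P4 via (1.915,48.01): [(0, 54.9918) (0, 43.3137) (3.1158, 43.6322)]  |A|=18.193
7. ⊥bis P9·P5 via (1.68,40.065): [(0, 54.9918) (0, 43.3137) (3.1158, 43.6322)]  |A|=18.193
8. ⊥bis P9·P6 via (1.325,24.66): [(0, 54.9918) (0, 43.3137) (3.1158, 43.6322)]  |A|=18.193
9. ⊥bis P9·P7 via (1.64,34.02): [(0, 54.9918) (0, 43.3137) (3.1158, 43.6322)]  |A|=18.193
10. ⊥bis P9·P8 via (1.26,51.93): [(0.8336, 51.9525) (0, 51.9966) (0, 43.3137) (3.1158, 43.6322)]  |A|=16.9447
11. canonical 4-gon: [(0.8336, 51.9525) (0, 51.9966) (0, 43.3137) (3.1158, 43.6322)]
12. shoelace: 16.9447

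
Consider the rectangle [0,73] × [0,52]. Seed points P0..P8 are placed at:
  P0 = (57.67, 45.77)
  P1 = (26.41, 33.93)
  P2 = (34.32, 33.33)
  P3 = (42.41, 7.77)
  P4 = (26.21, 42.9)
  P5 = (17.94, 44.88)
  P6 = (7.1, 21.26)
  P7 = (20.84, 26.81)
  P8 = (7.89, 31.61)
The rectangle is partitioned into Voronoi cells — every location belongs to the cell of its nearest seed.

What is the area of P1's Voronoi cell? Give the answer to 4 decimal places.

Area of P1's cell: 100.4051

1. box [0,73]×[0,52]: [(0, 0) (73, 0) (73, 52) (0, 52)]
2. ⊥bis P1·P0 via (42.04,39.85): [(0, 0) (57.1335, 0) (37.4381, 52) (0, 52)]  |A|=2458.8621
3. ⊥bis P1·P2 via (30.365,33.63): [(0, 0) (27.8141, 0) (31.7584, 52) (0, 52)]  |A|=1548.8844
4. ⊥bis P1·P3 via (34.41,20.85): [(0, 0) (0.3202, 0) (29.1516, 17.6339) (31.7584, 52) (0, 52)]  |A|=1306.4733
5. ⊥bis P1·P4 via (26.31,38.415): [(0, 37.8284) (0, 0) (0.3202, 0) (29.1516, 17.6339) (30.7354, 38.5137)]  |A|=874.5354
6. ⊥bis P1·P5 via (22.175,39.405): [(20.7344, 38.2907) (0, 22.2523) (0, 0) (0.3202, 0) (29.1516, 17.6339) (30.7354, 38.5137)]  |A|=713.0548
7. ⊥bis P1·P6 via (16.755,27.595): [(20.7344, 38.2907) (13.4395, 32.648) (24.9693, 15.0759) (29.1516, 17.6339) (30.7354, 38.5137)]  |A|=254.8186
8. ⊥bis P1·P7 via (23.625,30.37): [(20.7344, 38.2907) (17.0969, 35.477) (29.754, 25.5752) (30.7354, 38.5137)]  |A|=100.4051
9. ⊥bis P1·P8 via (17.15,32.77): [(20.7344, 38.2907) (17.0969, 35.477) (29.754, 25.5752) (30.7354, 38.5137)]  |A|=100.4051
10. canonical 4-gon: [(20.7344, 38.2907) (17.0969, 35.477) (29.754, 25.5752) (30.7354, 38.5137)]
11. shoelace: 100.4051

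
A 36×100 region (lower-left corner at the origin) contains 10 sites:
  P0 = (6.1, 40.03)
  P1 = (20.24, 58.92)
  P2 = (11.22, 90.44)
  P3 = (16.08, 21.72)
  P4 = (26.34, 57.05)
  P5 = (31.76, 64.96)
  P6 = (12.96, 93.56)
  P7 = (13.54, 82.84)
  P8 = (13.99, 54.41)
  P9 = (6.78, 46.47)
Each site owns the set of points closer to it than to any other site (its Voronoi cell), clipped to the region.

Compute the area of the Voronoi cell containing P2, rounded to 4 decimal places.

Area of P2's cell: 146.1414

1. box [0,36]×[0,100]: [(0, 0) (36, 0) (36, 100) (0, 100)]
2. ⊥bis P2·P0 via (8.66,65.235): [(0, 66.1146) (36, 62.4582) (36, 100) (0, 100)]  |A|=1285.6909
3. ⊥bis P2·P1 via (15.73,74.68): [(0, 70.1786) (36, 80.4806) (36, 100) (0, 100)]  |A|=888.1344
4. ⊥bis P2·P3 via (13.65,56.08): [(0, 70.1786) (36, 80.4806) (36, 100) (0, 100)]  |A|=888.1344
5. ⊥bis P2·P4 via (18.78,73.745): [(0, 70.1786) (29.6271, 78.6569) (36, 81.5427) (36, 100) (0, 100)]  |A|=884.75
6. ⊥bis P2·P5 via (21.49,77.7): [(0, 70.1786) (18.8519, 75.5734) (36, 89.3968) (36, 100) (0, 100)]  |A|=811.6864
7. ⊥bis P2·P6 via (12.09,92): [(0, 98.7425) (0, 70.1786) (18.8519, 75.5734) (28.1314, 83.0538)]  |A|=447.2516
8. ⊥bis P2·P7 via (12.38,86.64): [(18.4038, 88.4788) (0, 98.7425) (0, 82.8608)]  |A|=146.1414
9. ⊥bis P2·P8 via (12.605,72.425): [(18.4038, 88.4788) (0, 98.7425) (0, 82.8608)]  |A|=146.1414
10. ⊥bis P2·P9 via (9,68.455): [(18.4038, 88.4788) (0, 98.7425) (0, 82.8608)]  |A|=146.1414
11. canonical 3-gon: [(18.4038, 88.4788) (0, 98.7425) (0, 82.8608)]
12. shoelace: 146.1414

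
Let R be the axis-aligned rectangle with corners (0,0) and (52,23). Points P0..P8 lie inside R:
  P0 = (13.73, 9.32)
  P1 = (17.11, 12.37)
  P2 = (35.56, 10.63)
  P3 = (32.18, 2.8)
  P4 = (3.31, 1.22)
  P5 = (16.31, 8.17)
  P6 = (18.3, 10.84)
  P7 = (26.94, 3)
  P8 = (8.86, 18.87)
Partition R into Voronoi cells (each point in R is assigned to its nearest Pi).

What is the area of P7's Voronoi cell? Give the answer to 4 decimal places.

1. box [0,52]×[0,23]: [(0, 0) (52, 0) (52, 23) (0, 23)]
2. ⊥bis P7·P0 via (20.335,6.16): [(17.3879, 0) (52, 0) (52, 23) (28.3917, 23)]  |A|=669.5348
3. ⊥bis P7·P1 via (22.025,7.685): [(20.0968, 5.6622) (17.3879, 0) (52, 0) (52, 23) (36.6233, 23)]  |A|=598.1753
4. ⊥bis P7·P2 via (31.25,6.815): [(26.409, 12.2842) (20.0968, 5.6622) (17.3879, 0) (37.2823, 0)]  |A|=131.0941
5. ⊥bis P7·P3 via (29.56,2.9): [(29.7731, 8.4835) (26.409, 12.2842) (20.0968, 5.6622) (17.3879, 0) (29.4493, 0)]  |A|=97.8684
6. ⊥bis P7·P4 via (15.125,2.11): [(29.7731, 8.4835) (26.409, 12.2842) (20.0968, 5.6622) (17.3879, 0) (29.4493, 0)]  |A|=97.8684
7. ⊥bis P7·P5 via (21.625,5.585): [(29.7731, 8.4835) (26.409, 12.2842) (23.2937, 9.016) (18.9087, 0) (29.4493, 0)]  |A|=86.5048
8. ⊥bis P7·P6 via (22.62,6.92): [(29.7731, 8.4835) (26.9415, 11.6825) (21.875, 6.0989) (18.9087, 0) (29.4493, 0)]  |A|=81.2684
9. ⊥bis P7·P8 via (17.9,10.935): [(29.7731, 8.4835) (26.9415, 11.6825) (21.875, 6.0989) (18.9087, 0) (29.4493, 0)]  |A|=81.2684
10. canonical 5-gon: [(29.7731, 8.4835) (26.9415, 11.6825) (21.875, 6.0989) (18.9087, 0) (29.4493, 0)]
11. shoelace: 81.2684

Area of P7's cell: 81.2684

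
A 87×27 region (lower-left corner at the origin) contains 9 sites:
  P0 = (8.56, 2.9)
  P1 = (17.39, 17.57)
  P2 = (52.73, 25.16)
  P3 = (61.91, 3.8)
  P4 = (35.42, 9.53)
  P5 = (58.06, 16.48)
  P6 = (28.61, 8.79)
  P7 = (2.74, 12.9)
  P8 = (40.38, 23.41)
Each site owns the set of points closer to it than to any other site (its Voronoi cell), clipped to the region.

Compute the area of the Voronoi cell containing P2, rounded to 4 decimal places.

1. box [0,87]×[0,27]: [(0, 0) (87, 0) (87, 27) (0, 27)]
2. ⊥bis P2·P0 via (30.645,14.03): [(37.7156, 0) (87, 0) (87, 27) (24.1086, 27)]  |A|=1514.3733
3. ⊥bis P2·P1 via (35.06,21.365): [(39.6486, 0) (87, 0) (87, 27) (33.8498, 27)]  |A|=1356.7723
4. ⊥bis P2·P3 via (57.32,14.48): [(38.2948, 6.3034) (86.4515, 27) (33.8498, 27)]  |A|=544.3377
5. ⊥bis P2·P4 via (44.075,17.345): [(49.6416, 11.18) (86.4515, 27) (35.3571, 27)]  |A|=404.1563
6. ⊥bis P2·P5 via (55.395,20.82): [(46.0942, 15.1088) (65.4592, 27) (35.3571, 27)]  |A|=178.9758
7. ⊥bis P2·P6 via (40.67,16.975): [(46.0942, 15.1088) (65.4592, 27) (35.3571, 27)]  |A|=178.9758
8. ⊥bis P2·P7 via (27.735,19.03): [(46.0942, 15.1088) (65.4592, 27) (35.3571, 27)]  |A|=178.9758
9. ⊥bis P2·P8 via (46.555,24.285): [(47.7143, 16.1036) (65.4592, 27) (46.1703, 27)]  |A|=105.0898
10. canonical 3-gon: [(47.7143, 16.1036) (65.4592, 27) (46.1703, 27)]
11. shoelace: 105.0898

Area of P2's cell: 105.0898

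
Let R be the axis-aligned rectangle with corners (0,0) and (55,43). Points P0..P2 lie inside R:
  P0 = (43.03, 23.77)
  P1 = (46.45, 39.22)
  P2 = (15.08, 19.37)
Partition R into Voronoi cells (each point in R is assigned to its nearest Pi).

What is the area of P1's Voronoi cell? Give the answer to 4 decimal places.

Area of P1's cell: 317.9750

1. box [0,55]×[0,43]: [(0, 0) (55, 0) (55, 43) (0, 43)]
2. ⊥bis P1·P0 via (44.74,31.495): [(0, 41.3986) (55, 29.2239) (55, 43) (0, 43)]  |A|=422.8822
3. ⊥bis P1·P2 via (30.765,29.295): [(26.8698, 35.4507) (55, 29.2239) (55, 43) (22.0929, 43)]  |A|=317.975
4. canonical 4-gon: [(26.8698, 35.4507) (55, 29.2239) (55, 43) (22.0929, 43)]
5. shoelace: 317.975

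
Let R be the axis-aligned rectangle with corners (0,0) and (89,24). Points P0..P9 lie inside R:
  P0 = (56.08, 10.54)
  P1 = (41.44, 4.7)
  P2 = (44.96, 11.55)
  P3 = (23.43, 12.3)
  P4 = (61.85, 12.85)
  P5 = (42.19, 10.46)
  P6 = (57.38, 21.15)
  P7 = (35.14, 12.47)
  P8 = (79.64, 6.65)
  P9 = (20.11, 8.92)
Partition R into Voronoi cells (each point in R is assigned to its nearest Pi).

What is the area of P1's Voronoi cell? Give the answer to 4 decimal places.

1. box [0,89]×[0,24]: [(0, 0) (89, 0) (89, 24) (0, 24)]
2. ⊥bis P1·P0 via (48.76,7.62): [(0, 0) (51.7997, 0) (42.2259, 24) (0, 24)]  |A|=1128.3069
3. ⊥bis P1·P2 via (43.2,8.125): [(0, 0) (51.7997, 0) (49.9402, 4.6614) (12.3069, 24) (0, 24)]  |A|=839.0113
4. ⊥bis P1·P3 via (32.435,8.5): [(28.8481, 0) (51.7997, 0) (49.9402, 4.6614) (34.2233, 12.7378)]  |A|=175.2992
5. ⊥bis P1·P4 via (51.645,8.775): [(28.8481, 0) (51.7997, 0) (49.9402, 4.6614) (34.2233, 12.7378)]  |A|=175.2992
6. ⊥bis P1·P5 via (41.815,7.58): [(32.5555, 8.7857) (28.8481, 0) (51.7997, 0) (49.9402, 4.6614) (45.0906, 7.1535)]  |A|=149.1679
7. ⊥bis P1·P6 via (49.41,12.925): [(32.5555, 8.7857) (28.8481, 0) (51.7997, 0) (49.9402, 4.6614) (45.0906, 7.1535)]  |A|=149.1679
8. ⊥bis P1·P7 via (38.29,8.585): [(37.7098, 8.1145) (29.4443, 1.4128) (28.8481, 0) (51.7997, 0) (49.9402, 4.6614) (45.0906, 7.1535)]  |A|=129.1232
9. ⊥bis P1·P8 via (60.54,5.675): [(37.7098, 8.1145) (29.4443, 1.4128) (28.8481, 0) (51.7997, 0) (49.9402, 4.6614) (45.0906, 7.1535)]  |A|=129.1232
10. ⊥bis P1·P9 via (30.775,6.81): [(37.7098, 8.1145) (29.7574, 1.6667) (29.4277, 0) (51.7997, 0) (49.9402, 4.6614) (45.0906, 7.1535)]  |A|=128.4947
11. canonical 6-gon: [(37.7098, 8.1145) (29.7574, 1.6667) (29.4277, 0) (51.7997, 0) (49.9402, 4.6614) (45.0906, 7.1535)]
12. shoelace: 128.4947

Area of P1's cell: 128.4947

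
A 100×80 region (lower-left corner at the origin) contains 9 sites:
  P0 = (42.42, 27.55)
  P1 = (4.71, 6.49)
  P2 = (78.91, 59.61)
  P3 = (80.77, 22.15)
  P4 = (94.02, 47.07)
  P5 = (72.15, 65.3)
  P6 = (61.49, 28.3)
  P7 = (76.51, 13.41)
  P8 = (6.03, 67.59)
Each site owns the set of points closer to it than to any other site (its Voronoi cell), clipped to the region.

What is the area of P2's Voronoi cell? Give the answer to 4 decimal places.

1. box [0,100]×[0,80]: [(0, 0) (100, 0) (100, 80) (0, 80)]
2. ⊥bis P2·P0 via (60.665,43.58): [(98.9543, 0) (100, 0) (100, 80) (28.6665, 80)]  |A|=2895.1699
3. ⊥bis P2·P1 via (41.81,33.05): [(98.9543, 0) (100, 0) (100, 80) (28.6665, 80)]  |A|=2895.1699
4. ⊥bis P2·P3 via (79.84,40.88): [(63.7396, 40.0806) (100, 41.881) (100, 80) (28.6665, 80)]  |A|=2114.9016
5. ⊥bis P2·P4 via (86.465,53.34): [(63.7396, 40.0806) (75.9646, 40.6876) (100, 69.6489) (100, 80) (28.6665, 80)]  |A|=1781.1948
6. ⊥bis P2·P5 via (75.53,62.455): [(60.1428, 44.1743) (63.7396, 40.0806) (75.9646, 40.6876) (100, 69.6489) (100, 80) (90.2979, 80)]  |A|=677.2008
7. ⊥bis P2·P6 via (70.2,43.955): [(63.2248, 47.8358) (75.9987, 40.7287) (100, 69.6489) (100, 80) (90.2979, 80)]  |A|=616.3632
8. ⊥bis P2·P7 via (77.71,36.51): [(63.2248, 47.8358) (75.9987, 40.7287) (100, 69.6489) (100, 80) (90.2979, 80)]  |A|=616.3632
9. ⊥bis P2·P8 via (42.47,63.6): [(63.2248, 47.8358) (75.9987, 40.7287) (100, 69.6489) (100, 80) (90.2979, 80)]  |A|=616.3632
10. canonical 5-gon: [(63.2248, 47.8358) (75.9987, 40.7287) (100, 69.6489) (100, 80) (90.2979, 80)]
11. shoelace: 616.3632

Area of P2's cell: 616.3632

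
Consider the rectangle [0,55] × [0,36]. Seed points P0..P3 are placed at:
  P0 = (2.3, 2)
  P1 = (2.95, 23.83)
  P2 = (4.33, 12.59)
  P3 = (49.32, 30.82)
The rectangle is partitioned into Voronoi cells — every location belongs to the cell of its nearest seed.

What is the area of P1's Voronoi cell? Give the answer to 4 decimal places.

1. box [0,55]×[0,36]: [(0, 0) (55, 0) (55, 36) (0, 36)]
2. ⊥bis P1·P0 via (2.625,12.915): [(0, 12.9932) (55, 11.3555) (55, 36) (0, 36)]  |A|=1310.4117
3. ⊥bis P1·P2 via (3.64,18.21): [(0, 17.7631) (55, 24.5158) (55, 36) (0, 36)]  |A|=817.3313
4. ⊥bis P1·P3 via (26.135,27.325): [(0, 17.7631) (27.0753, 21.0873) (24.8273, 36) (0, 36)]  |A|=432.006
5. canonical 4-gon: [(0, 17.7631) (27.0753, 21.0873) (24.8273, 36) (0, 36)]
6. shoelace: 432.006

Area of P1's cell: 432.0060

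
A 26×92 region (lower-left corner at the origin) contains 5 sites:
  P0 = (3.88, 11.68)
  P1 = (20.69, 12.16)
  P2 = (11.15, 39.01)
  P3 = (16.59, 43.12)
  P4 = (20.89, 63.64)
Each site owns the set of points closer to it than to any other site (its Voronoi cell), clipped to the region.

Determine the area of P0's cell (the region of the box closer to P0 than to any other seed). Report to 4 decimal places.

1. box [0,26]×[0,92]: [(0, 0) (26, 0) (26, 92) (0, 92)]
2. ⊥bis P0·P1 via (12.285,11.92): [(0, 0) (12.6254, 0) (9.9984, 92) (0, 92)]  |A|=1040.6916
3. ⊥bis P0·P2 via (7.515,25.345): [(0, 27.3441) (0, 0) (12.6254, 0) (11.9352, 24.1692)]  |A|=315.7512
4. ⊥bis P0·P3 via (10.235,27.4): [(0, 27.3441) (0, 0) (12.6254, 0) (11.9352, 24.1692)]  |A|=315.7512
5. ⊥bis P0·P4 via (12.385,37.66): [(0, 27.3441) (0, 0) (12.6254, 0) (11.9352, 24.1692)]  |A|=315.7512
6. canonical 4-gon: [(0, 27.3441) (0, 0) (12.6254, 0) (11.9352, 24.1692)]
7. shoelace: 315.7512

Area of P0's cell: 315.7512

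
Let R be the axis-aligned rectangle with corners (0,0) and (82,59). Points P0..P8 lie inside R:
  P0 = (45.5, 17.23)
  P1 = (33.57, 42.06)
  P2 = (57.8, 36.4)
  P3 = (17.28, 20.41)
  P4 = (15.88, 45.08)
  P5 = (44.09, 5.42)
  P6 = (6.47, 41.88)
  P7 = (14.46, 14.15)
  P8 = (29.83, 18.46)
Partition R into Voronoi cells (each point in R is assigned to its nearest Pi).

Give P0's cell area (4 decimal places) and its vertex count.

1. box [0,82]×[0,59]: [(0, 0) (82, 0) (82, 59) (0, 59)]
2. ⊥bis P0·P1 via (39.535,29.645): [(0, 10.6497) (0, 0) (82, 0) (82, 50.048)]  |A|=2488.6085
3. ⊥bis P0·P2 via (51.65,26.815): [(43.9404, 31.7617) (0, 10.6497) (0, 0) (82, 0) (82, 7.3416)]  |A|=1675.9144
4. ⊥bis P0·P3 via (31.39,18.82): [(43.9404, 31.7617) (32.2134, 26.1272) (29.2692, 0) (82, 0) (82, 7.3416)]  |A|=1122.0202
5. ⊥bis P0·P4 via (30.69,31.155): [(43.9404, 31.7617) (32.2134, 26.1272) (29.2692, 0) (82, 0) (82, 7.3416)]  |A|=1122.0202
6. ⊥bis P0·P5 via (44.795,11.325): [(43.9404, 31.7617) (32.2134, 26.1272) (30.7346, 13.0037) (82, 6.8831) (82, 7.3416)]  |A|=602.7413
7. ⊥bis P0·P6 via (25.985,29.555): [(43.9404, 31.7617) (32.2134, 26.1272) (30.7346, 13.0037) (82, 6.8831) (82, 7.3416)]  |A|=602.7413
8. ⊥bis P0·P7 via (29.98,15.69): [(43.9404, 31.7617) (32.2134, 26.1272) (30.7346, 13.0037) (82, 6.8831) (82, 7.3416)]  |A|=602.7413
9. ⊥bis P0·P8 via (37.665,17.845): [(43.9404, 31.7617) (38.5542, 29.1738) (37.2242, 12.2289) (82, 6.8831) (82, 7.3416)]  |A|=507.889
10. canonical 5-gon: [(43.9404, 31.7617) (38.5542, 29.1738) (37.2242, 12.2289) (82, 6.8831) (82, 7.3416)]
11. shoelace: 507.889

Area of P0's cell: 507.8890 (5 vertices)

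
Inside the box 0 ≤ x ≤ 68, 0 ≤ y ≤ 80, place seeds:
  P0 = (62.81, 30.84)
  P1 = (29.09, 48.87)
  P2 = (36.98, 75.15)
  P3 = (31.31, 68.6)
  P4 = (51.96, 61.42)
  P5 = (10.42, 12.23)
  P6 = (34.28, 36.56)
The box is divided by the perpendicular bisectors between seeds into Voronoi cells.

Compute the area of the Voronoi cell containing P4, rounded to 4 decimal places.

Area of P4's cell: 784.9109

1. box [0,68]×[0,80]: [(0, 0) (68, 0) (68, 80) (0, 80)]
2. ⊥bis P4·P0 via (57.385,46.13): [(0, 25.7694) (68, 49.8963) (68, 80) (0, 80)]  |A|=2867.3671
3. ⊥bis P4·P1 via (40.525,55.145): [(47.4135, 42.592) (68, 49.8963) (68, 80) (26.8857, 80)]  |A|=1078.866
4. ⊥bis P4·P2 via (44.47,68.285): [(37.4921, 60.6718) (47.4135, 42.592) (68, 49.8963) (68, 80) (55.2074, 80)]  |A|=805.1627
5. ⊥bis P4·P3 via (41.635,65.01): [(41.7369, 65.3031) (39.1048, 57.733) (47.4135, 42.592) (68, 49.8963) (68, 80) (55.2074, 80)]  |A|=795.1911
6. ⊥bis P4·P5 via (31.19,36.825): [(41.7369, 65.3031) (39.1048, 57.733) (47.4135, 42.592) (68, 49.8963) (68, 80) (55.2074, 80)]  |A|=795.1911
7. ⊥bis P4·P6 via (43.12,48.99): [(41.7369, 65.3031) (39.1048, 57.733) (44.4035, 48.0772) (50.551, 43.7052) (68, 49.8963) (68, 80) (55.2074, 80)]  |A|=784.9109
8. canonical 7-gon: [(41.7369, 65.3031) (39.1048, 57.733) (44.4035, 48.0772) (50.551, 43.7052) (68, 49.8963) (68, 80) (55.2074, 80)]
9. shoelace: 784.9109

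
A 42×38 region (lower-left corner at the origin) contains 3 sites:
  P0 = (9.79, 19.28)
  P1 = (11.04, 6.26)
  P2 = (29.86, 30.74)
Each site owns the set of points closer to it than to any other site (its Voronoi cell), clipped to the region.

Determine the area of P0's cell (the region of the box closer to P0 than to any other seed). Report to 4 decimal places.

1. box [0,42]×[0,38]: [(0, 0) (42, 0) (42, 38) (0, 38)]
2. ⊥bis P0·P1 via (10.415,12.77): [(0, 11.7701) (42, 15.8024) (42, 38) (0, 38)]  |A|=1016.9785
3. ⊥bis P0·P2 via (19.825,25.01): [(0, 11.7701) (25.9618, 14.2626) (12.4077, 38) (0, 38)]  |A|=487.7508
4. canonical 4-gon: [(0, 11.7701) (25.9618, 14.2626) (12.4077, 38) (0, 38)]
5. shoelace: 487.7508

Area of P0's cell: 487.7508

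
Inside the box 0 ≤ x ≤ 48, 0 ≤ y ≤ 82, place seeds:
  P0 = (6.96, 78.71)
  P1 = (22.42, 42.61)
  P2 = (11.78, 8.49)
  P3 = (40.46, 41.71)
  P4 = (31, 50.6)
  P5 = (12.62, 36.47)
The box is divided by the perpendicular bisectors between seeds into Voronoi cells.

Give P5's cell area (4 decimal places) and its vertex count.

Area of P5's cell: 600.2952 (4 vertices)

1. box [0,48]×[0,82]: [(0, 0) (48, 0) (48, 82) (0, 82)]
2. ⊥bis P5·P0 via (9.79,57.59): [(0, 56.2782) (0, 0) (48, 0) (48, 62.71)]  |A|=2855.7161
3. ⊥bis P5·P1 via (17.52,39.54): [(6.4883, 57.1476) (0, 56.2782) (0, 0) (42.293, 0)]  |A|=1391.0471
4. ⊥bis P5·P2 via (12.2,22.48): [(28.5155, 21.9902) (6.4883, 57.1476) (0, 56.2782) (0, 22.8463)]  |A|=600.2952
5. ⊥bis P5·P3 via (26.54,39.09): [(28.5155, 21.9902) (6.4883, 57.1476) (0, 56.2782) (0, 22.8463)]  |A|=600.2952
6. ⊥bis P5·P4 via (21.81,43.535): [(28.5155, 21.9902) (6.4883, 57.1476) (0, 56.2782) (0, 22.8463)]  |A|=600.2952
7. canonical 4-gon: [(28.5155, 21.9902) (6.4883, 57.1476) (0, 56.2782) (0, 22.8463)]
8. shoelace: 600.2952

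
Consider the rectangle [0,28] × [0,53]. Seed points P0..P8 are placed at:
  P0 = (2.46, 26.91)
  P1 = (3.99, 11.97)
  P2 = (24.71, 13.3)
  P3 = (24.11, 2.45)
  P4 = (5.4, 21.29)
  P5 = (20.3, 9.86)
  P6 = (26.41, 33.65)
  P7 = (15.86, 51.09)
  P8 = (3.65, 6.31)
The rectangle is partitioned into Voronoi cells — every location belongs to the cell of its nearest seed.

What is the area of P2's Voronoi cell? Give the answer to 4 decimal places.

1. box [0,28]×[0,53]: [(0, 0) (28, 0) (28, 53) (0, 53)]
2. ⊥bis P2·P0 via (13.585,20.105): [(1.2871, 0) (28, 0) (28, 43.671)]  |A|=583.2908
3. ⊥bis P2·P1 via (14.35,12.635): [(13.8434, 20.5274) (15.161, 0) (28, 0) (28, 43.671)]  |A|=440.8924
4. ⊥bis P2·P3 via (24.41,7.875): [(13.8434, 20.5274) (14.6208, 8.4163) (28, 7.6765) (28, 43.671)]  |A|=335.5112
5. ⊥bis P2·P4 via (15.055,17.295): [(21.722, 33.4075) (14.1857, 15.1942) (14.6208, 8.4163) (28, 7.6765) (28, 43.671)]  |A|=312.2973
6. ⊥bis P2·P5 via (22.505,11.58): [(21.722, 33.4075) (16.092, 19.8013) (25.4395, 7.8181) (28, 7.6765) (28, 43.671)]  |A|=242.8097
7. ⊥bis P2·P6 via (25.56,23.475): [(17.8777, 24.1168) (16.092, 19.8013) (25.4395, 7.8181) (28, 7.6765) (28, 23.2712)]  |A|=130.1268
8. ⊥bis P2·P7 via (20.285,32.195): [(17.8777, 24.1168) (16.092, 19.8013) (25.4395, 7.8181) (28, 7.6765) (28, 23.2712)]  |A|=130.1268
9. ⊥bis P2·P8 via (14.18,9.805): [(17.8777, 24.1168) (16.092, 19.8013) (25.4395, 7.8181) (28, 7.6765) (28, 23.2712)]  |A|=130.1268
10. canonical 5-gon: [(17.8777, 24.1168) (16.092, 19.8013) (25.4395, 7.8181) (28, 7.6765) (28, 23.2712)]
11. shoelace: 130.1268

Area of P2's cell: 130.1268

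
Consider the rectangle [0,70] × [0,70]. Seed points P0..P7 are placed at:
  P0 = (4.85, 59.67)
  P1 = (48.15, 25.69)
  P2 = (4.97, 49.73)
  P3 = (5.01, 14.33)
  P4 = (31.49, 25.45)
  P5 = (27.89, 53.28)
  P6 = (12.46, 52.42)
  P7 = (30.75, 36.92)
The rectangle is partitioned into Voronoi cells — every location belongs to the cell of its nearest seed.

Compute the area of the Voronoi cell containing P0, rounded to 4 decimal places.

1. box [0,70]×[0,70]: [(0, 0) (70, 0) (70, 70) (0, 70)]
2. ⊥bis P0·P1 via (26.5,42.68): [(0, 8.9116) (47.9396, 70) (0, 70)]  |A|=1464.2758
3. ⊥bis P0·P2 via (4.91,54.7): [(0, 54.6407) (36.2295, 55.0781) (47.9396, 70) (0, 70)]  |A|=635.9042
4. ⊥bis P0·P3 via (4.93,37): [(0, 54.6407) (36.2295, 55.0781) (47.9396, 70) (0, 70)]  |A|=635.9042
5. ⊥bis P0·P4 via (18.17,42.56): [(0, 54.6407) (34.2188, 55.0538) (39.3379, 59.039) (47.9396, 70) (0, 70)]  |A|=631.9597
6. ⊥bis P0·P5 via (16.37,56.475): [(0, 54.6407) (15.9146, 54.8329) (20.1211, 70) (0, 70)]  |A|=274.8077
7. ⊥bis P0·P6 via (8.655,56.045): [(0, 54.6407) (7.4023, 54.7301) (19.3701, 67.2921) (20.1211, 70) (0, 70)]  |A|=221.957
8. ⊥bis P0·P7 via (17.8,48.295): [(0, 54.6407) (7.4023, 54.7301) (19.3701, 67.2921) (20.1211, 70) (0, 70)]  |A|=221.957
9. canonical 5-gon: [(0, 54.6407) (7.4023, 54.7301) (19.3701, 67.2921) (20.1211, 70) (0, 70)]
10. shoelace: 221.957

Area of P0's cell: 221.9570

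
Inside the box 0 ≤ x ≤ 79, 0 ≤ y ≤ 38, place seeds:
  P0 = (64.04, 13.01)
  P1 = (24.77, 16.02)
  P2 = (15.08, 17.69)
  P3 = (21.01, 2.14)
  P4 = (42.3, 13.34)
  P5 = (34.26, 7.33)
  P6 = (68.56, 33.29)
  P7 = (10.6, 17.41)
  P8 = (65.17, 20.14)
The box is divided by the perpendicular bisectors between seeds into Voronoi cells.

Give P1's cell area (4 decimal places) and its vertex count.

Area of P1's cell: 378.8979 (5 vertices)

1. box [0,79]×[0,38]: [(0, 0) (79, 0) (79, 38) (0, 38)]
2. ⊥bis P1·P0 via (44.405,14.515): [(0, 0) (43.2924, 0) (46.2051, 38) (0, 38)]  |A|=1700.4533
3. ⊥bis P1·P2 via (19.925,16.855): [(17.0202, 0) (43.2924, 0) (46.2051, 38) (23.5692, 38)]  |A|=929.2556
4. ⊥bis P1·P3 via (22.89,9.08): [(18.7771, 10.1942) (43.5592, 3.4808) (46.2051, 38) (23.5692, 38)]  |A|=751.3166
5. ⊥bis P1·P4 via (33.535,14.68): [(18.7771, 10.1942) (32.2896, 6.5337) (37.1002, 38) (23.5692, 38)]  |A|=409.5194
6. ⊥bis P1·P5 via (29.515,11.675): [(18.7771, 10.1942) (26.2943, 8.1578) (33.7892, 16.3427) (37.1002, 38) (23.5692, 38)]  |A|=378.8979
7. ⊥bis P1·P6 via (46.665,24.655): [(18.7771, 10.1942) (26.2943, 8.1578) (33.7892, 16.3427) (37.1002, 38) (23.5692, 38)]  |A|=378.8979
8. ⊥bis P1·P7 via (17.685,16.715): [(18.7771, 10.1942) (26.2943, 8.1578) (33.7892, 16.3427) (37.1002, 38) (23.5692, 38)]  |A|=378.8979
9. ⊥bis P1·P8 via (44.97,18.08): [(18.7771, 10.1942) (26.2943, 8.1578) (33.7892, 16.3427) (37.1002, 38) (23.5692, 38)]  |A|=378.8979
10. canonical 5-gon: [(18.7771, 10.1942) (26.2943, 8.1578) (33.7892, 16.3427) (37.1002, 38) (23.5692, 38)]
11. shoelace: 378.8979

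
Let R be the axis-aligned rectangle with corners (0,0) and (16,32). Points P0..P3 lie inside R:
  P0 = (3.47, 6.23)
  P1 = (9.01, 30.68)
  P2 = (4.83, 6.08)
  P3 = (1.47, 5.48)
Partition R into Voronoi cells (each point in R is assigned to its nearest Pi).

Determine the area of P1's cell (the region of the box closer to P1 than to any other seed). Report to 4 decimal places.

1. box [0,16]×[0,32]: [(0, 0) (16, 0) (16, 32) (0, 32)]
2. ⊥bis P1·P0 via (6.24,18.455): [(0, 19.8689) (16, 16.2435) (16, 32) (0, 32)]  |A|=223.1006
3. ⊥bis P1·P2 via (6.92,18.38): [(0, 19.8689) (5.5245, 18.6171) (16, 16.8371) (16, 32) (0, 32)]  |A|=219.9915
4. ⊥bis P1·P3 via (5.24,18.08): [(0, 19.8689) (5.5245, 18.6171) (16, 16.8371) (16, 32) (0, 32)]  |A|=219.9915
5. canonical 5-gon: [(0, 19.8689) (5.5245, 18.6171) (16, 16.8371) (16, 32) (0, 32)]
6. shoelace: 219.9915

Area of P1's cell: 219.9915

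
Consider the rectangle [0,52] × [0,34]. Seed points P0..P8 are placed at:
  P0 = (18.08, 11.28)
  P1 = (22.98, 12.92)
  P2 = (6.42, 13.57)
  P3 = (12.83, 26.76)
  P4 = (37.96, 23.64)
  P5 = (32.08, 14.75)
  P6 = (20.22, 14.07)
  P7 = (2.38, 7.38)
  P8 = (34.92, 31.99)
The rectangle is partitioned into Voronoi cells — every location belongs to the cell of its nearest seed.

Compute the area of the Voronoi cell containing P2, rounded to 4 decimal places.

Area of P2's cell: 152.5688

1. box [0,52]×[0,34]: [(0, 0) (52, 0) (52, 34) (0, 34)]
2. ⊥bis P2·P0 via (12.25,12.425): [(0, 0) (9.8098, 0) (16.4873, 34) (0, 34)]  |A|=447.0497
3. ⊥bis P2·P1 via (14.7,13.245): [(0, 0) (9.8098, 0) (15.2717, 27.8107) (15.5147, 34) (0, 34)]  |A|=444.0398
4. ⊥bis P2·P3 via (9.625,20.165): [(0, 24.8425) (0, 0) (9.8098, 0) (13.409, 18.3261)]  |A|=256.4433
5. ⊥bis P2·P4 via (22.19,18.605): [(0, 24.8425) (0, 0) (9.8098, 0) (13.409, 18.3261)]  |A|=256.4433
6. ⊥bis P2·P5 via (19.25,14.16): [(0, 24.8425) (0, 0) (9.8098, 0) (13.409, 18.3261)]  |A|=256.4433
7. ⊥bis P2·P6 via (13.32,13.82): [(13.1522, 18.4509) (0, 24.8425) (0, 0) (9.8098, 0) (13.196, 17.2419)]  |A|=256.2909
8. ⊥bis P2·P7 via (4.4,10.475): [(13.1522, 18.4509) (0, 24.8425) (0, 13.3467) (11.0186, 6.1552) (13.196, 17.2419)]  |A|=152.5688
9. ⊥bis P2·P8 via (20.67,22.78): [(13.1522, 18.4509) (0, 24.8425) (0, 13.3467) (11.0186, 6.1552) (13.196, 17.2419)]  |A|=152.5688
10. canonical 5-gon: [(13.1522, 18.4509) (0, 24.8425) (0, 13.3467) (11.0186, 6.1552) (13.196, 17.2419)]
11. shoelace: 152.5688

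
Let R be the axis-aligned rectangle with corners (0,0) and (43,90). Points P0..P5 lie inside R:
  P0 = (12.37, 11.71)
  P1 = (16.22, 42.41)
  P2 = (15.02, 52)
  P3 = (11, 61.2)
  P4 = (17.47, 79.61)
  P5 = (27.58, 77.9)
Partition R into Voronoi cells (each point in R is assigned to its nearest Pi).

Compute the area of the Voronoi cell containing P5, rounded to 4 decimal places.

1. box [0,43]×[0,90]: [(0, 0) (43, 0) (43, 90) (0, 90)]
2. ⊥bis P5·P0 via (19.975,44.805): [(0, 49.3951) (43, 39.514) (43, 90) (0, 90)]  |A|=1958.4537
3. ⊥bis P5·P1 via (21.9,60.155): [(0, 67.165) (43, 53.4011) (43, 90) (0, 90)]  |A|=1277.8294
4. ⊥bis P5·P2 via (21.3,64.95): [(0, 75.2793) (43, 54.4268) (43, 90) (0, 90)]  |A|=1081.3205
5. ⊥bis P5·P3 via (19.29,69.55): [(0, 88.7014) (26.4281, 62.4631) (43, 54.4268) (43, 90) (0, 90)]  |A|=903.9596
6. ⊥bis P5·P4 via (22.525,78.755): [(20.7268, 68.1235) (26.4281, 62.4631) (43, 54.4268) (43, 90) (24.427, 90)]  |A|=623.3135
7. canonical 5-gon: [(20.7268, 68.1235) (26.4281, 62.4631) (43, 54.4268) (43, 90) (24.427, 90)]
8. shoelace: 623.3135

Area of P5's cell: 623.3135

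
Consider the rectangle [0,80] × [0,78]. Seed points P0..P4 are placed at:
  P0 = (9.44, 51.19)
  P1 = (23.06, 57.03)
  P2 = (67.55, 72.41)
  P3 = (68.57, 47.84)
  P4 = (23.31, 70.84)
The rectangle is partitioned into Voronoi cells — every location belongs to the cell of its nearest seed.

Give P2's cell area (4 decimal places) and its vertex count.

1. box [0,80]×[0,78]: [(0, 0) (80, 0) (80, 78) (0, 78)]
2. ⊥bis P2·P0 via (38.495,61.8): [(61.0625, 0) (80, 0) (80, 78) (32.5793, 78)]  |A|=2587.9726
3. ⊥bis P2·P1 via (45.305,64.72): [(67.6784, 0) (80, 0) (80, 78) (40.7142, 78)]  |A|=2012.6892
4. ⊥bis P2·P3 via (68.06,60.125): [(47.1929, 59.2587) (80, 60.6207) (80, 78) (40.7142, 78)]  |A|=653.2156
5. ⊥bis P2·P4 via (45.43,71.625): [(45.7174, 63.5271) (47.1929, 59.2587) (80, 60.6207) (80, 78) (45.2038, 78)]  |A|=620.7268
6. canonical 5-gon: [(45.7174, 63.5271) (47.1929, 59.2587) (80, 60.6207) (80, 78) (45.2038, 78)]
7. shoelace: 620.7268

Area of P2's cell: 620.7268 (5 vertices)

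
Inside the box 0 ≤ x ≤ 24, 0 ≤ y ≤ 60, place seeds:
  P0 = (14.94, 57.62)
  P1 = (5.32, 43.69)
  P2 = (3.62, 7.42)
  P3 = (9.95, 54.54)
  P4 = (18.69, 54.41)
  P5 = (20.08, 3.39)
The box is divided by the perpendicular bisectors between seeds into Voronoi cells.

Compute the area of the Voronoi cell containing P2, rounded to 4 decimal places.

1. box [0,24]×[0,60]: [(0, 0) (24, 0) (24, 60) (0, 60)]
2. ⊥bis P2·P0 via (9.28,32.52): [(0, 34.6126) (0, 0) (24, 0) (24, 29.2007)]  |A|=765.7595
3. ⊥bis P2·P1 via (4.47,25.555): [(0, 25.7645) (0, 0) (24, 0) (24, 24.6396)]  |A|=604.8495
4. ⊥bis P2·P3 via (6.785,30.98): [(0, 25.7645) (0, 0) (24, 0) (24, 24.6396)]  |A|=604.8495
5. ⊥bis P2·P4 via (11.155,30.915): [(0, 25.7645) (0, 0) (24, 0) (24, 24.6396)]  |A|=604.8495
6. ⊥bis P2·P5 via (11.85,5.405): [(16.6437, 24.9844) (0, 25.7645) (0, 0) (10.5267, 0)]  |A|=345.9102
7. canonical 4-gon: [(16.6437, 24.9844) (0, 25.7645) (0, 0) (10.5267, 0)]
8. shoelace: 345.9102

Area of P2's cell: 345.9102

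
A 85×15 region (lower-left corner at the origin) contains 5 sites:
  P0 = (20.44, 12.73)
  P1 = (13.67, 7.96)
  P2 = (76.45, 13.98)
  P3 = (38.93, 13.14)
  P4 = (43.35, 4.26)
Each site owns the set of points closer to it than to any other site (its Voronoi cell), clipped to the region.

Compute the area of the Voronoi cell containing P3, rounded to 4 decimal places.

1. box [0,85]×[0,15]: [(0, 0) (85, 0) (85, 15) (0, 15)]
2. ⊥bis P3·P0 via (29.685,12.935): [(29.9718, 0) (85, 0) (85, 15) (29.6392, 15)]  |A|=827.9173
3. ⊥bis P3·P1 via (26.3,10.55): [(29.9718, 0) (85, 0) (85, 15) (29.6392, 15)]  |A|=827.9173
4. ⊥bis P3·P2 via (57.69,13.56): [(29.9718, 0) (57.9936, 0) (57.6578, 15) (29.6392, 15)]  |A|=420.3023
5. ⊥bis P3·P4 via (41.14,8.7): [(29.9029, 3.1068) (53.797, 15) (29.6392, 15)]  |A|=143.6571
6. canonical 3-gon: [(29.9029, 3.1068) (53.797, 15) (29.6392, 15)]
7. shoelace: 143.6571

Area of P3's cell: 143.6571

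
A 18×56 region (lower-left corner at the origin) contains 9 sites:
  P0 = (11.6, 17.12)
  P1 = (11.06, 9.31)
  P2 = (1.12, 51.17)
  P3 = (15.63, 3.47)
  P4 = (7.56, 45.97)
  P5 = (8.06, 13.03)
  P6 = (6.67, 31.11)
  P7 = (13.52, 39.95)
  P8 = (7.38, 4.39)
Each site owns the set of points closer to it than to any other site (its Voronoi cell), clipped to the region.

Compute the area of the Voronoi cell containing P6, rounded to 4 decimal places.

Area of P6's cell: 207.4740

1. box [0,18]×[0,56]: [(0, 0) (18, 0) (18, 56) (0, 56)]
2. ⊥bis P6·P0 via (9.135,24.115): [(0, 20.8959) (18, 27.239) (18, 56) (0, 56)]  |A|=574.7863
3. ⊥bis P6·P1 via (8.865,20.21): [(0, 20.8959) (18, 27.239) (18, 56) (0, 56)]  |A|=574.7863
4. ⊥bis P6·P2 via (3.895,41.14): [(0, 40.0624) (0, 20.8959) (18, 27.239) (18, 45.0424)]  |A|=332.7295
5. ⊥bis P6·P3 via (11.15,17.29): [(0, 40.0624) (0, 20.8959) (18, 27.239) (18, 45.0424)]  |A|=332.7295
6. ⊥bis P6·P4 via (7.115,38.54): [(0, 38.9661) (0, 20.8959) (18, 27.239) (18, 37.8881)]  |A|=258.4742
7. ⊥bis P6·P5 via (7.365,22.07): [(0, 38.9661) (0, 21.5038) (2.2064, 21.6734) (18, 27.239) (18, 37.8881)]  |A|=257.8035
8. ⊥bis P6·P7 via (10.095,35.53): [(6.1348, 38.5987) (0, 38.9661) (0, 21.5038) (2.2064, 21.6734) (18, 27.239) (18, 29.4045)]  |A|=207.474
9. ⊥bis P6·P8 via (7.025,17.75): [(6.1348, 38.5987) (0, 38.9661) (0, 21.5038) (2.2064, 21.6734) (18, 27.239) (18, 29.4045)]  |A|=207.474
10. canonical 6-gon: [(6.1348, 38.5987) (0, 38.9661) (0, 21.5038) (2.2064, 21.6734) (18, 27.239) (18, 29.4045)]
11. shoelace: 207.474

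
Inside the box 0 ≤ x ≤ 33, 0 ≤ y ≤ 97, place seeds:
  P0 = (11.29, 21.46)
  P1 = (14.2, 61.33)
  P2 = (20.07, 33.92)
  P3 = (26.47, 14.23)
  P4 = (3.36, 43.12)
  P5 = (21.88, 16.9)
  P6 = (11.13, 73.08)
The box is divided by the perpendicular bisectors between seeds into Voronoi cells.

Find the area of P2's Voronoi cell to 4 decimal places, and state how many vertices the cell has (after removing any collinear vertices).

Area of P2's cell: 463.3150 (6 vertices)

1. box [0,33]×[0,97]: [(0, 0) (33, 0) (33, 97) (0, 97)]
2. ⊥bis P2·P0 via (15.68,27.69): [(0, 38.739) (33, 15.4854) (33, 97) (0, 97)]  |A|=2306.298
3. ⊥bis P2·P1 via (17.135,47.625): [(0, 43.9554) (0, 38.739) (33, 15.4854) (33, 51.0226)]  |A|=672.4353
4. ⊥bis P2·P3 via (23.27,24.075): [(0, 43.9554) (0, 38.739) (21.5867, 23.5278) (33, 27.2376) (33, 51.0226)]  |A|=605.3691
5. ⊥bis P2·P4 via (11.715,38.52): [(16.6735, 47.5262) (8.5273, 32.7302) (21.5867, 23.5278) (33, 27.2376) (33, 51.0226)]  |A|=474.3213
6. ⊥bis P2·P5 via (20.975,25.41): [(16.6735, 47.5262) (8.5273, 32.7302) (19.1857, 25.2197) (30.4905, 26.4219) (33, 27.2376) (33, 51.0226)]  |A|=463.315
7. ⊥bis P2·P6 via (15.6,53.5): [(16.6735, 47.5262) (8.5273, 32.7302) (19.1857, 25.2197) (30.4905, 26.4219) (33, 27.2376) (33, 51.0226)]  |A|=463.315
8. canonical 6-gon: [(16.6735, 47.5262) (8.5273, 32.7302) (19.1857, 25.2197) (30.4905, 26.4219) (33, 27.2376) (33, 51.0226)]
9. shoelace: 463.315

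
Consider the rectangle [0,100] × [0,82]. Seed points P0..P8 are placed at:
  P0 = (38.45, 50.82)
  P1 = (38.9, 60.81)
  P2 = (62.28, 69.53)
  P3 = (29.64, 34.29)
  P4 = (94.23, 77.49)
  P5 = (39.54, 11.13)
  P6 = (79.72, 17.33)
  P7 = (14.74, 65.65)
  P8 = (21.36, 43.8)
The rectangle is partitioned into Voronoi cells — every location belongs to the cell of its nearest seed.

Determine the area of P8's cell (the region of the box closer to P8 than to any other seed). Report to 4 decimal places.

1. box [0,100]×[0,82]: [(0, 0) (100, 0) (100, 82) (0, 82)]
2. ⊥bis P8·P0 via (29.905,47.31): [(0, 0) (49.3384, 0) (15.6555, 82) (0, 82)]  |A|=2664.7488
3. ⊥bis P8·P1 via (30.13,52.305): [(0, 0) (49.3384, 0) (26.1802, 56.3778) (1.3323, 82) (0, 82)]  |A|=2481.2527
4. ⊥bis P8·P2 via (41.82,56.665): [(0, 0) (49.3384, 0) (26.1802, 56.3778) (1.3323, 82) (0, 82)]  |A|=2481.2527
5. ⊥bis P8·P3 via (25.5,39.045): [(0, 16.8431) (31.2453, 44.0472) (26.1802, 56.3778) (1.3323, 82) (0, 82)]  |A|=1131.5112
6. ⊥bis P8·P4 via (57.795,60.645): [(0, 16.8431) (31.2453, 44.0472) (26.1802, 56.3778) (1.3323, 82) (0, 82)]  |A|=1131.5112
7. ⊥bis P8·P5 via (30.45,27.465): [(0, 16.8431) (31.2453, 44.0472) (26.1802, 56.3778) (1.3323, 82) (0, 82)]  |A|=1131.5112
8. ⊥bis P8·P6 via (50.54,30.565): [(0, 16.8431) (31.2453, 44.0472) (26.1802, 56.3778) (1.3323, 82) (0, 82)]  |A|=1131.5112
9. ⊥bis P8·P7 via (18.05,54.725): [(0, 49.2563) (0, 16.8431) (31.2453, 44.0472) (26.1802, 56.3778) (25.5728, 57.0042)]  |A|=696.1868
10. canonical 5-gon: [(0, 49.2563) (0, 16.8431) (31.2453, 44.0472) (26.1802, 56.3778) (25.5728, 57.0042)]
11. shoelace: 696.1868

Area of P8's cell: 696.1868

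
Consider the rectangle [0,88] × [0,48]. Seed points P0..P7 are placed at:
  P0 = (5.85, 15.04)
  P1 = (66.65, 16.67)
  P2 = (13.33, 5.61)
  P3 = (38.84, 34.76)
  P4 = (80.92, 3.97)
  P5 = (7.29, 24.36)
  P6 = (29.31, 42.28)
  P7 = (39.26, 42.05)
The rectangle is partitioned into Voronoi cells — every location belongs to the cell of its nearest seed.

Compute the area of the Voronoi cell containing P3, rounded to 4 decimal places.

1. box [0,88]×[0,48]: [(0, 0) (88, 0) (88, 48) (0, 48)]
2. ⊥bis P3·P0 via (22.345,24.9): [(37.2291, 0) (88, 0) (88, 48) (8.5368, 48)]  |A|=3125.6169
3. ⊥bis P3·P1 via (52.745,25.715): [(36.649, 0.9705) (67.2411, 48) (8.5368, 48)]  |A|=1380.4167
4. ⊥bis P3·P2 via (26.085,20.185): [(24.1525, 21.8762) (40.7816, 7.3236) (67.2411, 48) (8.5368, 48)]  |A|=1297.5236
5. ⊥bis P3·P4 via (59.88,19.365): [(24.1525, 21.8762) (40.7816, 7.3236) (67.2411, 48) (8.5368, 48)]  |A|=1297.5236
6. ⊥bis P3·P5 via (23.065,29.56): [(26.1838, 20.0985) (40.7816, 7.3236) (67.2411, 48) (16.9865, 48)]  |A|=1166.9906
7. ⊥bis P3·P6 via (34.075,38.52): [(24.2259, 26.0383) (26.1838, 20.0985) (40.7816, 7.3236) (67.2411, 48) (41.5555, 48)]  |A|=897.2021
8. ⊥bis P3·P7 via (39.05,38.405): [(34.2045, 38.6842) (24.2259, 26.0383) (26.1838, 20.0985) (40.7816, 7.3236) (60.2068, 37.1861)]  |A|=631.6992
9. canonical 5-gon: [(34.2045, 38.6842) (24.2259, 26.0383) (26.1838, 20.0985) (40.7816, 7.3236) (60.2068, 37.1861)]
10. shoelace: 631.6992

Area of P3's cell: 631.6992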